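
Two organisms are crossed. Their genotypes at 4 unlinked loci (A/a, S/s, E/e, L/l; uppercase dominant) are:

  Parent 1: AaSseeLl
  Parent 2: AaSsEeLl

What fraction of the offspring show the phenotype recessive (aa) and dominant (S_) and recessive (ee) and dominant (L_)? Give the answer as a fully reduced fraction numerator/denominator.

AaSseeLl gametes: ASeL×2, ASel×2, AseL×2, Asel×2, aSeL×2, aSel×2, aseL×2, asel×2
AaSsEeLl gametes: ASEL×1, ASEl×1, ASeL×1, ASel×1, AsEL×1, AsEl×1, AseL×1, Asel×1, aSEL×1, aSEl×1, aSeL×1, aSel×1, asEL×1, asEl×1, aseL×1, asel×1
AaSseeLl×AaSsEeLl grid (16·16=256): AASSEeLL=2 AASSEeLl=4 AASSEell=2 AASSeeLL=2 AASSeeLl=4 AASSeell=2 AASsEeLL=4 AASsEeLl=8 AASsEell=4 AASseeLL=4 AASseeLl=8 AASseell=4 AAssEeLL=2 AAssEeLl=4 AAssEell=2 AAsseeLL=2 AAsseeLl=4 AAsseell=2 AaSSEeLL=4 AaSSEeLl=8 AaSSEell=4 AaSSeeLL=4 AaSSeeLl=8 AaSSeell=4 AaSsEeLL=8 AaSsEeLl=16 AaSsEell=8 AaSseeLL=8 AaSseeLl=16 AaSseell=8 AassEeLL=4 AassEeLl=8 AassEell=4 AasseeLL=4 AasseeLl=8 Aasseell=4 aaSSEeLL=2 aaSSEeLl=4 aaSSEell=2 aaSSeeLL=2 aaSSeeLl=4 aaSSeell=2 aaSsEeLL=4 aaSsEeLl=8 aaSsEell=4 aaSseeLL=4 aaSseeLl=8 aaSseell=4 aassEeLL=2 aassEeLl=4 aassEell=2 aasseeLL=2 aasseeLl=4 aasseell=2
aa S_ ee L_ hits 18/256; gcd=2; 18÷2/256÷2 = 9/128

P(aa S_ ee L_) = 9/128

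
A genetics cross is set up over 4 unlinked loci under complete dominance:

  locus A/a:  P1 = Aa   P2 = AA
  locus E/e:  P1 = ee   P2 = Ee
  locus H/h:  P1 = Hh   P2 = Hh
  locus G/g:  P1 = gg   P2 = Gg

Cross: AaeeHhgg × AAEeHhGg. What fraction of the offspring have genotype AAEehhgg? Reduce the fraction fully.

AaeeHhgg gametes: AeHg×4, Aehg×4, aeHg×4, aehg×4
AAEeHhGg gametes: AEHG×2, AEHg×2, AEhG×2, AEhg×2, AeHG×2, AeHg×2, AehG×2, Aehg×2
AaeeHhgg×AAEeHhGg grid (16·16=256): AAEeHHGg=8 AAEeHHgg=8 AAEeHhGg=16 AAEeHhgg=16 AAEehhGg=8 AAEehhgg=8 AAeeHHGg=8 AAeeHHgg=8 AAeeHhGg=16 AAeeHhgg=16 AAeehhGg=8 AAeehhgg=8 AaEeHHGg=8 AaEeHHgg=8 AaEeHhGg=16 AaEeHhgg=16 AaEehhGg=8 AaEehhgg=8 AaeeHHGg=8 AaeeHHgg=8 AaeeHhGg=16 AaeeHhgg=16 AaeehhGg=8 Aaeehhgg=8
AAEehhgg hits 8/256; gcd=8; 8÷8/256÷8 = 1/32

P(AAEehhgg) = 1/32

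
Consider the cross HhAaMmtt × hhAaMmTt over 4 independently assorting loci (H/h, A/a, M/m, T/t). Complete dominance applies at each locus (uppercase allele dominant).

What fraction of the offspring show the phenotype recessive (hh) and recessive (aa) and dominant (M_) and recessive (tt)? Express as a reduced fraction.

P(hh aa M_ tt) = 3/64

HhAaMmtt gametes: HAMt×2, HAmt×2, HaMt×2, Hamt×2, hAMt×2, hAmt×2, haMt×2, hamt×2
hhAaMmTt gametes: hAMT×2, hAMt×2, hAmT×2, hAmt×2, haMT×2, haMt×2, hamT×2, hamt×2
HhAaMmtt×hhAaMmTt grid (16·16=256): HhAAMMTt=4 HhAAMMtt=4 HhAAMmTt=8 HhAAMmtt=8 HhAAmmTt=4 HhAAmmtt=4 HhAaMMTt=8 HhAaMMtt=8 HhAaMmTt=16 HhAaMmtt=16 HhAammTt=8 HhAammtt=8 HhaaMMTt=4 HhaaMMtt=4 HhaaMmTt=8 HhaaMmtt=8 HhaammTt=4 Hhaammtt=4 hhAAMMTt=4 hhAAMMtt=4 hhAAMmTt=8 hhAAMmtt=8 hhAAmmTt=4 hhAAmmtt=4 hhAaMMTt=8 hhAaMMtt=8 hhAaMmTt=16 hhAaMmtt=16 hhAammTt=8 hhAammtt=8 hhaaMMTt=4 hhaaMMtt=4 hhaaMmTt=8 hhaaMmtt=8 hhaammTt=4 hhaammtt=4
hh aa M_ tt hits 12/256; gcd=4; 12÷4/256÷4 = 3/64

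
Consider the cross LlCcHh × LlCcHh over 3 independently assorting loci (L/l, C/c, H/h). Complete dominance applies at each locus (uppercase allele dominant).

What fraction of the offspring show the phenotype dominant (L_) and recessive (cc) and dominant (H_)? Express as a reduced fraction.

P(L_ cc H_) = 9/64

LlCcHh gametes: LCH×1, LCh×1, LcH×1, Lch×1, lCH×1, lCh×1, lcH×1, lch×1
LlCcHh gametes: LCH×1, LCh×1, LcH×1, Lch×1, lCH×1, lCh×1, lcH×1, lch×1
LlCcHh×LlCcHh grid (8·8=64): LLCCHH=1 LLCCHh=2 LLCChh=1 LLCcHH=2 LLCcHh=4 LLCchh=2 LLccHH=1 LLccHh=2 LLcchh=1 LlCCHH=2 LlCCHh=4 LlCChh=2 LlCcHH=4 LlCcHh=8 LlCchh=4 LlccHH=2 LlccHh=4 Llcchh=2 llCCHH=1 llCCHh=2 llCChh=1 llCcHH=2 llCcHh=4 llCchh=2 llccHH=1 llccHh=2 llcchh=1
L_ cc H_ hits 9/64; gcd=1; 9÷1/64÷1 = 9/64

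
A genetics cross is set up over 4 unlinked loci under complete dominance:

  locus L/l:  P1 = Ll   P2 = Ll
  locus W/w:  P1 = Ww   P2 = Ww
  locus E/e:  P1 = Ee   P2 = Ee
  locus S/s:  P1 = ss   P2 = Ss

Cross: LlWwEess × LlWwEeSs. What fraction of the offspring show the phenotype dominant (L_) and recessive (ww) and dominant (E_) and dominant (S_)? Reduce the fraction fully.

P(L_ ww E_ S_) = 9/128

LlWwEess gametes: LWEs×2, LWes×2, LwEs×2, Lwes×2, lWEs×2, lWes×2, lwEs×2, lwes×2
LlWwEeSs gametes: LWES×1, LWEs×1, LWeS×1, LWes×1, LwES×1, LwEs×1, LweS×1, Lwes×1, lWES×1, lWEs×1, lWeS×1, lWes×1, lwES×1, lwEs×1, lweS×1, lwes×1
LlWwEess×LlWwEeSs grid (16·16=256): LLWWEESs=2 LLWWEEss=2 LLWWEeSs=4 LLWWEess=4 LLWWeeSs=2 LLWWeess=2 LLWwEESs=4 LLWwEEss=4 LLWwEeSs=8 LLWwEess=8 LLWweeSs=4 LLWweess=4 LLwwEESs=2 LLwwEEss=2 LLwwEeSs=4 LLwwEess=4 LLwweeSs=2 LLwweess=2 LlWWEESs=4 LlWWEEss=4 LlWWEeSs=8 LlWWEess=8 LlWWeeSs=4 LlWWeess=4 LlWwEESs=8 LlWwEEss=8 LlWwEeSs=16 LlWwEess=16 LlWweeSs=8 LlWweess=8 LlwwEESs=4 LlwwEEss=4 LlwwEeSs=8 LlwwEess=8 LlwweeSs=4 Llwweess=4 llWWEESs=2 llWWEEss=2 llWWEeSs=4 llWWEess=4 llWWeeSs=2 llWWeess=2 llWwEESs=4 llWwEEss=4 llWwEeSs=8 llWwEess=8 llWweeSs=4 llWweess=4 llwwEESs=2 llwwEEss=2 llwwEeSs=4 llwwEess=4 llwweeSs=2 llwweess=2
L_ ww E_ S_ hits 18/256; gcd=2; 18÷2/256÷2 = 9/128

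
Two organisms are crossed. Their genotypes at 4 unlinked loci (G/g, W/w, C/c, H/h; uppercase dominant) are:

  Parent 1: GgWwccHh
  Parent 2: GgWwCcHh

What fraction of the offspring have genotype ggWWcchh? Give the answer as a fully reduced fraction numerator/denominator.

P(ggWWcchh) = 1/128

GgWwccHh gametes: GWcH×2, GWch×2, GwcH×2, Gwch×2, gWcH×2, gWch×2, gwcH×2, gwch×2
GgWwCcHh gametes: GWCH×1, GWCh×1, GWcH×1, GWch×1, GwCH×1, GwCh×1, GwcH×1, Gwch×1, gWCH×1, gWCh×1, gWcH×1, gWch×1, gwCH×1, gwCh×1, gwcH×1, gwch×1
GgWwccHh×GgWwCcHh grid (16·16=256): GGWWCcHH=2 GGWWCcHh=4 GGWWCchh=2 GGWWccHH=2 GGWWccHh=4 GGWWcchh=2 GGWwCcHH=4 GGWwCcHh=8 GGWwCchh=4 GGWwccHH=4 GGWwccHh=8 GGWwcchh=4 GGwwCcHH=2 GGwwCcHh=4 GGwwCchh=2 GGwwccHH=2 GGwwccHh=4 GGwwcchh=2 GgWWCcHH=4 GgWWCcHh=8 GgWWCchh=4 GgWWccHH=4 GgWWccHh=8 GgWWcchh=4 GgWwCcHH=8 GgWwCcHh=16 GgWwCchh=8 GgWwccHH=8 GgWwccHh=16 GgWwcchh=8 GgwwCcHH=4 GgwwCcHh=8 GgwwCchh=4 GgwwccHH=4 GgwwccHh=8 Ggwwcchh=4 ggWWCcHH=2 ggWWCcHh=4 ggWWCchh=2 ggWWccHH=2 ggWWccHh=4 ggWWcchh=2 ggWwCcHH=4 ggWwCcHh=8 ggWwCchh=4 ggWwccHH=4 ggWwccHh=8 ggWwcchh=4 ggwwCcHH=2 ggwwCcHh=4 ggwwCchh=2 ggwwccHH=2 ggwwccHh=4 ggwwcchh=2
ggWWcchh hits 2/256; gcd=2; 2÷2/256÷2 = 1/128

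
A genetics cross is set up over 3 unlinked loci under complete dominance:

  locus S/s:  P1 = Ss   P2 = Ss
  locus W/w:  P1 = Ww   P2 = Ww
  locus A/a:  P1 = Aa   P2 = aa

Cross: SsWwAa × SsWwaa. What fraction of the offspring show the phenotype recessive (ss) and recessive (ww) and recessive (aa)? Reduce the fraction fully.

SsWwAa gametes: SWA×1, SWa×1, SwA×1, Swa×1, sWA×1, sWa×1, swA×1, swa×1
SsWwaa gametes: SWa×2, Swa×2, sWa×2, swa×2
SsWwAa×SsWwaa grid (8·8=64): SSWWAa=2 SSWWaa=2 SSWwAa=4 SSWwaa=4 SSwwAa=2 SSwwaa=2 SsWWAa=4 SsWWaa=4 SsWwAa=8 SsWwaa=8 SswwAa=4 Sswwaa=4 ssWWAa=2 ssWWaa=2 ssWwAa=4 ssWwaa=4 sswwAa=2 sswwaa=2
ss ww aa hits 2/64; gcd=2; 2÷2/64÷2 = 1/32

P(ss ww aa) = 1/32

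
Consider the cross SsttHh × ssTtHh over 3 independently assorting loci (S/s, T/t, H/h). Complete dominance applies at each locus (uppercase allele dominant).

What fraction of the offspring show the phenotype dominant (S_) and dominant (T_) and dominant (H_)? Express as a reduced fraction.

SsttHh gametes: StH×2, Sth×2, stH×2, sth×2
ssTtHh gametes: sTH×2, sTh×2, stH×2, sth×2
SsttHh×ssTtHh grid (8·8=64): SsTtHH=4 SsTtHh=8 SsTthh=4 SsttHH=4 SsttHh=8 Sstthh=4 ssTtHH=4 ssTtHh=8 ssTthh=4 ssttHH=4 ssttHh=8 sstthh=4
S_ T_ H_ hits 12/64; gcd=4; 12÷4/64÷4 = 3/16

P(S_ T_ H_) = 3/16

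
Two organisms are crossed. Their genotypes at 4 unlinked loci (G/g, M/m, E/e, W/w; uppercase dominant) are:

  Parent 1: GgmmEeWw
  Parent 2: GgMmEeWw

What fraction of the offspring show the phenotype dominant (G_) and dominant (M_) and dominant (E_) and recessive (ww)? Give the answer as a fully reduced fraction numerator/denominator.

GgmmEeWw gametes: GmEW×2, GmEw×2, GmeW×2, Gmew×2, gmEW×2, gmEw×2, gmeW×2, gmew×2
GgMmEeWw gametes: GMEW×1, GMEw×1, GMeW×1, GMew×1, GmEW×1, GmEw×1, GmeW×1, Gmew×1, gMEW×1, gMEw×1, gMeW×1, gMew×1, gmEW×1, gmEw×1, gmeW×1, gmew×1
GgmmEeWw×GgMmEeWw grid (16·16=256): GGMmEEWW=2 GGMmEEWw=4 GGMmEEww=2 GGMmEeWW=4 GGMmEeWw=8 GGMmEeww=4 GGMmeeWW=2 GGMmeeWw=4 GGMmeeww=2 GGmmEEWW=2 GGmmEEWw=4 GGmmEEww=2 GGmmEeWW=4 GGmmEeWw=8 GGmmEeww=4 GGmmeeWW=2 GGmmeeWw=4 GGmmeeww=2 GgMmEEWW=4 GgMmEEWw=8 GgMmEEww=4 GgMmEeWW=8 GgMmEeWw=16 GgMmEeww=8 GgMmeeWW=4 GgMmeeWw=8 GgMmeeww=4 GgmmEEWW=4 GgmmEEWw=8 GgmmEEww=4 GgmmEeWW=8 GgmmEeWw=16 GgmmEeww=8 GgmmeeWW=4 GgmmeeWw=8 Ggmmeeww=4 ggMmEEWW=2 ggMmEEWw=4 ggMmEEww=2 ggMmEeWW=4 ggMmEeWw=8 ggMmEeww=4 ggMmeeWW=2 ggMmeeWw=4 ggMmeeww=2 ggmmEEWW=2 ggmmEEWw=4 ggmmEEww=2 ggmmEeWW=4 ggmmEeWw=8 ggmmEeww=4 ggmmeeWW=2 ggmmeeWw=4 ggmmeeww=2
G_ M_ E_ ww hits 18/256; gcd=2; 18÷2/256÷2 = 9/128

P(G_ M_ E_ ww) = 9/128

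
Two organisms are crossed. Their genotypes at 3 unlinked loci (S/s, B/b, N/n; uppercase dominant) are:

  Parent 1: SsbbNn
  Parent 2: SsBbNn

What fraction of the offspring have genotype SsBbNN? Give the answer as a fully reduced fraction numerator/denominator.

P(SsBbNN) = 1/16

SsbbNn gametes: SbN×2, Sbn×2, sbN×2, sbn×2
SsBbNn gametes: SBN×1, SBn×1, SbN×1, Sbn×1, sBN×1, sBn×1, sbN×1, sbn×1
SsbbNn×SsBbNn grid (8·8=64): SSBbNN=2 SSBbNn=4 SSBbnn=2 SSbbNN=2 SSbbNn=4 SSbbnn=2 SsBbNN=4 SsBbNn=8 SsBbnn=4 SsbbNN=4 SsbbNn=8 Ssbbnn=4 ssBbNN=2 ssBbNn=4 ssBbnn=2 ssbbNN=2 ssbbNn=4 ssbbnn=2
SsBbNN hits 4/64; gcd=4; 4÷4/64÷4 = 1/16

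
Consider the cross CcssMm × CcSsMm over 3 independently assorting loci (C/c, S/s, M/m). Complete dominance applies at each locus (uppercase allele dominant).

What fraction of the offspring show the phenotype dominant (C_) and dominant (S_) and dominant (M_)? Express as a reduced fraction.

CcssMm gametes: CsM×2, Csm×2, csM×2, csm×2
CcSsMm gametes: CSM×1, CSm×1, CsM×1, Csm×1, cSM×1, cSm×1, csM×1, csm×1
CcssMm×CcSsMm grid (8·8=64): CCSsMM=2 CCSsMm=4 CCSsmm=2 CCssMM=2 CCssMm=4 CCssmm=2 CcSsMM=4 CcSsMm=8 CcSsmm=4 CcssMM=4 CcssMm=8 Ccssmm=4 ccSsMM=2 ccSsMm=4 ccSsmm=2 ccssMM=2 ccssMm=4 ccssmm=2
C_ S_ M_ hits 18/64; gcd=2; 18÷2/64÷2 = 9/32

P(C_ S_ M_) = 9/32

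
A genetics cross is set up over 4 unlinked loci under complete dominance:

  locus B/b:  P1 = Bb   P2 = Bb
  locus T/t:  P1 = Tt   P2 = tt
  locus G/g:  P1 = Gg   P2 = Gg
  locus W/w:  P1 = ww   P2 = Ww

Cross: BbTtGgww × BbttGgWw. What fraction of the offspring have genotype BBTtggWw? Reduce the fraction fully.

BbTtGgww gametes: BTGw×2, BTgw×2, BtGw×2, Btgw×2, bTGw×2, bTgw×2, btGw×2, btgw×2
BbttGgWw gametes: BtGW×2, BtGw×2, BtgW×2, Btgw×2, btGW×2, btGw×2, btgW×2, btgw×2
BbTtGgww×BbttGgWw grid (16·16=256): BBTtGGWw=4 BBTtGGww=4 BBTtGgWw=8 BBTtGgww=8 BBTtggWw=4 BBTtggww=4 BBttGGWw=4 BBttGGww=4 BBttGgWw=8 BBttGgww=8 BBttggWw=4 BBttggww=4 BbTtGGWw=8 BbTtGGww=8 BbTtGgWw=16 BbTtGgww=16 BbTtggWw=8 BbTtggww=8 BbttGGWw=8 BbttGGww=8 BbttGgWw=16 BbttGgww=16 BbttggWw=8 Bbttggww=8 bbTtGGWw=4 bbTtGGww=4 bbTtGgWw=8 bbTtGgww=8 bbTtggWw=4 bbTtggww=4 bbttGGWw=4 bbttGGww=4 bbttGgWw=8 bbttGgww=8 bbttggWw=4 bbttggww=4
BBTtggWw hits 4/256; gcd=4; 4÷4/256÷4 = 1/64

P(BBTtggWw) = 1/64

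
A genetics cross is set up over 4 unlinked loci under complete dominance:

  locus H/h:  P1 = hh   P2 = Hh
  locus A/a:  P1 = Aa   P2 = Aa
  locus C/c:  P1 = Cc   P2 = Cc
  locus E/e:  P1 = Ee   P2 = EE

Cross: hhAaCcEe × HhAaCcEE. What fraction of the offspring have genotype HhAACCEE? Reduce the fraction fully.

P(HhAACCEE) = 1/64

hhAaCcEe gametes: hACE×2, hACe×2, hAcE×2, hAce×2, haCE×2, haCe×2, hacE×2, hace×2
HhAaCcEE gametes: HACE×2, HAcE×2, HaCE×2, HacE×2, hACE×2, hAcE×2, haCE×2, hacE×2
hhAaCcEe×HhAaCcEE grid (16·16=256): HhAACCEE=4 HhAACCEe=4 HhAACcEE=8 HhAACcEe=8 HhAAccEE=4 HhAAccEe=4 HhAaCCEE=8 HhAaCCEe=8 HhAaCcEE=16 HhAaCcEe=16 HhAaccEE=8 HhAaccEe=8 HhaaCCEE=4 HhaaCCEe=4 HhaaCcEE=8 HhaaCcEe=8 HhaaccEE=4 HhaaccEe=4 hhAACCEE=4 hhAACCEe=4 hhAACcEE=8 hhAACcEe=8 hhAAccEE=4 hhAAccEe=4 hhAaCCEE=8 hhAaCCEe=8 hhAaCcEE=16 hhAaCcEe=16 hhAaccEE=8 hhAaccEe=8 hhaaCCEE=4 hhaaCCEe=4 hhaaCcEE=8 hhaaCcEe=8 hhaaccEE=4 hhaaccEe=4
HhAACCEE hits 4/256; gcd=4; 4÷4/256÷4 = 1/64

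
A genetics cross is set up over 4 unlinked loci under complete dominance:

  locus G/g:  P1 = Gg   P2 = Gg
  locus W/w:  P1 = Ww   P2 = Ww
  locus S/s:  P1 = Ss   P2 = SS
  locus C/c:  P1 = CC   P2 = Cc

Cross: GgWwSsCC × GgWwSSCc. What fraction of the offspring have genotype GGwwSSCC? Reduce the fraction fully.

GgWwSsCC gametes: GWSC×2, GWsC×2, GwSC×2, GwsC×2, gWSC×2, gWsC×2, gwSC×2, gwsC×2
GgWwSSCc gametes: GWSC×2, GWSc×2, GwSC×2, GwSc×2, gWSC×2, gWSc×2, gwSC×2, gwSc×2
GgWwSsCC×GgWwSSCc grid (16·16=256): GGWWSSCC=4 GGWWSSCc=4 GGWWSsCC=4 GGWWSsCc=4 GGWwSSCC=8 GGWwSSCc=8 GGWwSsCC=8 GGWwSsCc=8 GGwwSSCC=4 GGwwSSCc=4 GGwwSsCC=4 GGwwSsCc=4 GgWWSSCC=8 GgWWSSCc=8 GgWWSsCC=8 GgWWSsCc=8 GgWwSSCC=16 GgWwSSCc=16 GgWwSsCC=16 GgWwSsCc=16 GgwwSSCC=8 GgwwSSCc=8 GgwwSsCC=8 GgwwSsCc=8 ggWWSSCC=4 ggWWSSCc=4 ggWWSsCC=4 ggWWSsCc=4 ggWwSSCC=8 ggWwSSCc=8 ggWwSsCC=8 ggWwSsCc=8 ggwwSSCC=4 ggwwSSCc=4 ggwwSsCC=4 ggwwSsCc=4
GGwwSSCC hits 4/256; gcd=4; 4÷4/256÷4 = 1/64

P(GGwwSSCC) = 1/64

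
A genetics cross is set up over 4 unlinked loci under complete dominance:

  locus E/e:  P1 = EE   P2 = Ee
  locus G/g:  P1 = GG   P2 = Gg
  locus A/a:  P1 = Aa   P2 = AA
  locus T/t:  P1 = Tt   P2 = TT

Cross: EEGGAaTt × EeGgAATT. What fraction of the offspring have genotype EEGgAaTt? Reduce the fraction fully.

EEGGAaTt gametes: EGAT×4, EGAt×4, EGaT×4, EGat×4
EeGgAATT gametes: EGAT×4, EgAT×4, eGAT×4, egAT×4
EEGGAaTt×EeGgAATT grid (16·16=256): EEGGAATT=16 EEGGAATt=16 EEGGAaTT=16 EEGGAaTt=16 EEGgAATT=16 EEGgAATt=16 EEGgAaTT=16 EEGgAaTt=16 EeGGAATT=16 EeGGAATt=16 EeGGAaTT=16 EeGGAaTt=16 EeGgAATT=16 EeGgAATt=16 EeGgAaTT=16 EeGgAaTt=16
EEGgAaTt hits 16/256; gcd=16; 16÷16/256÷16 = 1/16

P(EEGgAaTt) = 1/16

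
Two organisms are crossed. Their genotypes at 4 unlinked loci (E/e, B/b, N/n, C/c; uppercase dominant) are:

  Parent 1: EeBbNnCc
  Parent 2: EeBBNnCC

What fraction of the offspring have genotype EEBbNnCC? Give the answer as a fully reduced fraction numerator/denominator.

EeBbNnCc gametes: EBNC×1, EBNc×1, EBnC×1, EBnc×1, EbNC×1, EbNc×1, EbnC×1, Ebnc×1, eBNC×1, eBNc×1, eBnC×1, eBnc×1, ebNC×1, ebNc×1, ebnC×1, ebnc×1
EeBBNnCC gametes: EBNC×4, EBnC×4, eBNC×4, eBnC×4
EeBbNnCc×EeBBNnCC grid (16·16=256): EEBBNNCC=4 EEBBNNCc=4 EEBBNnCC=8 EEBBNnCc=8 EEBBnnCC=4 EEBBnnCc=4 EEBbNNCC=4 EEBbNNCc=4 EEBbNnCC=8 EEBbNnCc=8 EEBbnnCC=4 EEBbnnCc=4 EeBBNNCC=8 EeBBNNCc=8 EeBBNnCC=16 EeBBNnCc=16 EeBBnnCC=8 EeBBnnCc=8 EeBbNNCC=8 EeBbNNCc=8 EeBbNnCC=16 EeBbNnCc=16 EeBbnnCC=8 EeBbnnCc=8 eeBBNNCC=4 eeBBNNCc=4 eeBBNnCC=8 eeBBNnCc=8 eeBBnnCC=4 eeBBnnCc=4 eeBbNNCC=4 eeBbNNCc=4 eeBbNnCC=8 eeBbNnCc=8 eeBbnnCC=4 eeBbnnCc=4
EEBbNnCC hits 8/256; gcd=8; 8÷8/256÷8 = 1/32

P(EEBbNnCC) = 1/32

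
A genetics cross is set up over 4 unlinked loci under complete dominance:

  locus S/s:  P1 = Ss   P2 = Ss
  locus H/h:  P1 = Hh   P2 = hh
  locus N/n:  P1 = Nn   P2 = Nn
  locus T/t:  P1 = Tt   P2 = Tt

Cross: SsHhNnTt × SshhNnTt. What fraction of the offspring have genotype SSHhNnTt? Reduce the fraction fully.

SsHhNnTt gametes: SHNT×1, SHNt×1, SHnT×1, SHnt×1, ShNT×1, ShNt×1, ShnT×1, Shnt×1, sHNT×1, sHNt×1, sHnT×1, sHnt×1, shNT×1, shNt×1, shnT×1, shnt×1
SshhNnTt gametes: ShNT×2, ShNt×2, ShnT×2, Shnt×2, shNT×2, shNt×2, shnT×2, shnt×2
SsHhNnTt×SshhNnTt grid (16·16=256): SSHhNNTT=2 SSHhNNTt=4 SSHhNNtt=2 SSHhNnTT=4 SSHhNnTt=8 SSHhNntt=4 SSHhnnTT=2 SSHhnnTt=4 SSHhnntt=2 SShhNNTT=2 SShhNNTt=4 SShhNNtt=2 SShhNnTT=4 SShhNnTt=8 SShhNntt=4 SShhnnTT=2 SShhnnTt=4 SShhnntt=2 SsHhNNTT=4 SsHhNNTt=8 SsHhNNtt=4 SsHhNnTT=8 SsHhNnTt=16 SsHhNntt=8 SsHhnnTT=4 SsHhnnTt=8 SsHhnntt=4 SshhNNTT=4 SshhNNTt=8 SshhNNtt=4 SshhNnTT=8 SshhNnTt=16 SshhNntt=8 SshhnnTT=4 SshhnnTt=8 Sshhnntt=4 ssHhNNTT=2 ssHhNNTt=4 ssHhNNtt=2 ssHhNnTT=4 ssHhNnTt=8 ssHhNntt=4 ssHhnnTT=2 ssHhnnTt=4 ssHhnntt=2 sshhNNTT=2 sshhNNTt=4 sshhNNtt=2 sshhNnTT=4 sshhNnTt=8 sshhNntt=4 sshhnnTT=2 sshhnnTt=4 sshhnntt=2
SSHhNnTt hits 8/256; gcd=8; 8÷8/256÷8 = 1/32

P(SSHhNnTt) = 1/32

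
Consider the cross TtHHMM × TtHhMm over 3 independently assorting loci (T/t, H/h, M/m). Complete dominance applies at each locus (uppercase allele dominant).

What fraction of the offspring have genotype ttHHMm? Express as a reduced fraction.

P(ttHHMm) = 1/16

TtHHMM gametes: THM×4, tHM×4
TtHhMm gametes: THM×1, THm×1, ThM×1, Thm×1, tHM×1, tHm×1, thM×1, thm×1
TtHHMM×TtHhMm grid (8·8=64): TTHHMM=4 TTHHMm=4 TTHhMM=4 TTHhMm=4 TtHHMM=8 TtHHMm=8 TtHhMM=8 TtHhMm=8 ttHHMM=4 ttHHMm=4 ttHhMM=4 ttHhMm=4
ttHHMm hits 4/64; gcd=4; 4÷4/64÷4 = 1/16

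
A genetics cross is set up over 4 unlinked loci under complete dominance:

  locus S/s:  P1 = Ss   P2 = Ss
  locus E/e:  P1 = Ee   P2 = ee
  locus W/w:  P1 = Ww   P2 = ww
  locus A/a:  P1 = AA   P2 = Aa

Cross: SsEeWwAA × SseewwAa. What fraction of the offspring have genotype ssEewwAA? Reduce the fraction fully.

SsEeWwAA gametes: SEWA×2, SEwA×2, SeWA×2, SewA×2, sEWA×2, sEwA×2, seWA×2, sewA×2
SseewwAa gametes: SewA×4, Sewa×4, sewA×4, sewa×4
SsEeWwAA×SseewwAa grid (16·16=256): SSEeWwAA=8 SSEeWwAa=8 SSEewwAA=8 SSEewwAa=8 SSeeWwAA=8 SSeeWwAa=8 SSeewwAA=8 SSeewwAa=8 SsEeWwAA=16 SsEeWwAa=16 SsEewwAA=16 SsEewwAa=16 SseeWwAA=16 SseeWwAa=16 SseewwAA=16 SseewwAa=16 ssEeWwAA=8 ssEeWwAa=8 ssEewwAA=8 ssEewwAa=8 sseeWwAA=8 sseeWwAa=8 sseewwAA=8 sseewwAa=8
ssEewwAA hits 8/256; gcd=8; 8÷8/256÷8 = 1/32

P(ssEewwAA) = 1/32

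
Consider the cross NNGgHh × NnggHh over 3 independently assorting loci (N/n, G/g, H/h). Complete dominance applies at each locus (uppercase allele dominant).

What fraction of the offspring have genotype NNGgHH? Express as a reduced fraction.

P(NNGgHH) = 1/16

NNGgHh gametes: NGH×2, NGh×2, NgH×2, Ngh×2
NnggHh gametes: NgH×2, Ngh×2, ngH×2, ngh×2
NNGgHh×NnggHh grid (8·8=64): NNGgHH=4 NNGgHh=8 NNGghh=4 NNggHH=4 NNggHh=8 NNgghh=4 NnGgHH=4 NnGgHh=8 NnGghh=4 NnggHH=4 NnggHh=8 Nngghh=4
NNGgHH hits 4/64; gcd=4; 4÷4/64÷4 = 1/16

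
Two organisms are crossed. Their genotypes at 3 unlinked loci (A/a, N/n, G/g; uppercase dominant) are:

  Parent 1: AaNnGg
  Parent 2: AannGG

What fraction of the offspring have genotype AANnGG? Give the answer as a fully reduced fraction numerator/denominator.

P(AANnGG) = 1/16

AaNnGg gametes: ANG×1, ANg×1, AnG×1, Ang×1, aNG×1, aNg×1, anG×1, ang×1
AannGG gametes: AnG×4, anG×4
AaNnGg×AannGG grid (8·8=64): AANnGG=4 AANnGg=4 AAnnGG=4 AAnnGg=4 AaNnGG=8 AaNnGg=8 AannGG=8 AannGg=8 aaNnGG=4 aaNnGg=4 aannGG=4 aannGg=4
AANnGG hits 4/64; gcd=4; 4÷4/64÷4 = 1/16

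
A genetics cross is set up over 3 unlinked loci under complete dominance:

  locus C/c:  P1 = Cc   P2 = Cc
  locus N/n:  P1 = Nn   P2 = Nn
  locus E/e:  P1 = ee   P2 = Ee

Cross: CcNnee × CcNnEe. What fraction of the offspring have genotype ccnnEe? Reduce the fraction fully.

P(ccnnEe) = 1/32

CcNnee gametes: CNe×2, Cne×2, cNe×2, cne×2
CcNnEe gametes: CNE×1, CNe×1, CnE×1, Cne×1, cNE×1, cNe×1, cnE×1, cne×1
CcNnee×CcNnEe grid (8·8=64): CCNNEe=2 CCNNee=2 CCNnEe=4 CCNnee=4 CCnnEe=2 CCnnee=2 CcNNEe=4 CcNNee=4 CcNnEe=8 CcNnee=8 CcnnEe=4 Ccnnee=4 ccNNEe=2 ccNNee=2 ccNnEe=4 ccNnee=4 ccnnEe=2 ccnnee=2
ccnnEe hits 2/64; gcd=2; 2÷2/64÷2 = 1/32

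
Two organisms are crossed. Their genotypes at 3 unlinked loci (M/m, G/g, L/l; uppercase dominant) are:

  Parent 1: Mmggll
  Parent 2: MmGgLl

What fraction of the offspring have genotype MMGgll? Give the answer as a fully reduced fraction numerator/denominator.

P(MMGgll) = 1/16

Mmggll gametes: Mgl×4, mgl×4
MmGgLl gametes: MGL×1, MGl×1, MgL×1, Mgl×1, mGL×1, mGl×1, mgL×1, mgl×1
Mmggll×MmGgLl grid (8·8=64): MMGgLl=4 MMGgll=4 MMggLl=4 MMggll=4 MmGgLl=8 MmGgll=8 MmggLl=8 Mmggll=8 mmGgLl=4 mmGgll=4 mmggLl=4 mmggll=4
MMGgll hits 4/64; gcd=4; 4÷4/64÷4 = 1/16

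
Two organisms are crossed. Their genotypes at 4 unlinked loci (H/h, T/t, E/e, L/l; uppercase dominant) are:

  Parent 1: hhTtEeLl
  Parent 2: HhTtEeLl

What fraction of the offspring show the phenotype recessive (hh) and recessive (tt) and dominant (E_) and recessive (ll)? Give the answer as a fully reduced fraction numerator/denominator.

hhTtEeLl gametes: hTEL×2, hTEl×2, hTeL×2, hTel×2, htEL×2, htEl×2, hteL×2, htel×2
HhTtEeLl gametes: HTEL×1, HTEl×1, HTeL×1, HTel×1, HtEL×1, HtEl×1, HteL×1, Htel×1, hTEL×1, hTEl×1, hTeL×1, hTel×1, htEL×1, htEl×1, hteL×1, htel×1
hhTtEeLl×HhTtEeLl grid (16·16=256): HhTTEELL=2 HhTTEELl=4 HhTTEEll=2 HhTTEeLL=4 HhTTEeLl=8 HhTTEell=4 HhTTeeLL=2 HhTTeeLl=4 HhTTeell=2 HhTtEELL=4 HhTtEELl=8 HhTtEEll=4 HhTtEeLL=8 HhTtEeLl=16 HhTtEell=8 HhTteeLL=4 HhTteeLl=8 HhTteell=4 HhttEELL=2 HhttEELl=4 HhttEEll=2 HhttEeLL=4 HhttEeLl=8 HhttEell=4 HhtteeLL=2 HhtteeLl=4 Hhtteell=2 hhTTEELL=2 hhTTEELl=4 hhTTEEll=2 hhTTEeLL=4 hhTTEeLl=8 hhTTEell=4 hhTTeeLL=2 hhTTeeLl=4 hhTTeell=2 hhTtEELL=4 hhTtEELl=8 hhTtEEll=4 hhTtEeLL=8 hhTtEeLl=16 hhTtEell=8 hhTteeLL=4 hhTteeLl=8 hhTteell=4 hhttEELL=2 hhttEELl=4 hhttEEll=2 hhttEeLL=4 hhttEeLl=8 hhttEell=4 hhtteeLL=2 hhtteeLl=4 hhtteell=2
hh tt E_ ll hits 6/256; gcd=2; 6÷2/256÷2 = 3/128

P(hh tt E_ ll) = 3/128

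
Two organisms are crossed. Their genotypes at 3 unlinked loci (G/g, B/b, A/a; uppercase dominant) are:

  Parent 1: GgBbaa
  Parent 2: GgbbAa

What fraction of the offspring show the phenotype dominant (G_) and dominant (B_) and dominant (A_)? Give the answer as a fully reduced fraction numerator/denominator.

P(G_ B_ A_) = 3/16

GgBbaa gametes: GBa×2, Gba×2, gBa×2, gba×2
GgbbAa gametes: GbA×2, Gba×2, gbA×2, gba×2
GgBbaa×GgbbAa grid (8·8=64): GGBbAa=4 GGBbaa=4 GGbbAa=4 GGbbaa=4 GgBbAa=8 GgBbaa=8 GgbbAa=8 Ggbbaa=8 ggBbAa=4 ggBbaa=4 ggbbAa=4 ggbbaa=4
G_ B_ A_ hits 12/64; gcd=4; 12÷4/64÷4 = 3/16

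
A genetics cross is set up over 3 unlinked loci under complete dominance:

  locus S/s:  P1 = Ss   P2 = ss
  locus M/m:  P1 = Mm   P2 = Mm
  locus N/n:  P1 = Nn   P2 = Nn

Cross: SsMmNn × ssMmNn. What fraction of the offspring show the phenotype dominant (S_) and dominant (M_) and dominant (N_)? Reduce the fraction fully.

SsMmNn gametes: SMN×1, SMn×1, SmN×1, Smn×1, sMN×1, sMn×1, smN×1, smn×1
ssMmNn gametes: sMN×2, sMn×2, smN×2, smn×2
SsMmNn×ssMmNn grid (8·8=64): SsMMNN=2 SsMMNn=4 SsMMnn=2 SsMmNN=4 SsMmNn=8 SsMmnn=4 SsmmNN=2 SsmmNn=4 Ssmmnn=2 ssMMNN=2 ssMMNn=4 ssMMnn=2 ssMmNN=4 ssMmNn=8 ssMmnn=4 ssmmNN=2 ssmmNn=4 ssmmnn=2
S_ M_ N_ hits 18/64; gcd=2; 18÷2/64÷2 = 9/32

P(S_ M_ N_) = 9/32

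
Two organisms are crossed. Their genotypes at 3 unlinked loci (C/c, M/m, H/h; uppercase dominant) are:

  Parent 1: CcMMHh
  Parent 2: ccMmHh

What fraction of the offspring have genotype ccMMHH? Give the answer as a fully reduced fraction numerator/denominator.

P(ccMMHH) = 1/16

CcMMHh gametes: CMH×2, CMh×2, cMH×2, cMh×2
ccMmHh gametes: cMH×2, cMh×2, cmH×2, cmh×2
CcMMHh×ccMmHh grid (8·8=64): CcMMHH=4 CcMMHh=8 CcMMhh=4 CcMmHH=4 CcMmHh=8 CcMmhh=4 ccMMHH=4 ccMMHh=8 ccMMhh=4 ccMmHH=4 ccMmHh=8 ccMmhh=4
ccMMHH hits 4/64; gcd=4; 4÷4/64÷4 = 1/16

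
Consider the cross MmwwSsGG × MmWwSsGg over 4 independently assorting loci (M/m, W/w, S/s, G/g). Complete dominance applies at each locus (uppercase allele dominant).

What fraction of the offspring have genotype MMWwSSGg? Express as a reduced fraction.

P(MMWwSSGg) = 1/64

MmwwSsGG gametes: MwSG×4, MwsG×4, mwSG×4, mwsG×4
MmWwSsGg gametes: MWSG×1, MWSg×1, MWsG×1, MWsg×1, MwSG×1, MwSg×1, MwsG×1, Mwsg×1, mWSG×1, mWSg×1, mWsG×1, mWsg×1, mwSG×1, mwSg×1, mwsG×1, mwsg×1
MmwwSsGG×MmWwSsGg grid (16·16=256): MMWwSSGG=4 MMWwSSGg=4 MMWwSsGG=8 MMWwSsGg=8 MMWwssGG=4 MMWwssGg=4 MMwwSSGG=4 MMwwSSGg=4 MMwwSsGG=8 MMwwSsGg=8 MMwwssGG=4 MMwwssGg=4 MmWwSSGG=8 MmWwSSGg=8 MmWwSsGG=16 MmWwSsGg=16 MmWwssGG=8 MmWwssGg=8 MmwwSSGG=8 MmwwSSGg=8 MmwwSsGG=16 MmwwSsGg=16 MmwwssGG=8 MmwwssGg=8 mmWwSSGG=4 mmWwSSGg=4 mmWwSsGG=8 mmWwSsGg=8 mmWwssGG=4 mmWwssGg=4 mmwwSSGG=4 mmwwSSGg=4 mmwwSsGG=8 mmwwSsGg=8 mmwwssGG=4 mmwwssGg=4
MMWwSSGg hits 4/256; gcd=4; 4÷4/256÷4 = 1/64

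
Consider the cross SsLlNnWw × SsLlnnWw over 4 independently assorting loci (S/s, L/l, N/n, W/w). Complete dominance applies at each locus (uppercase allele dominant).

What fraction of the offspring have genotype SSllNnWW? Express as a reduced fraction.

P(SSllNnWW) = 1/128

SsLlNnWw gametes: SLNW×1, SLNw×1, SLnW×1, SLnw×1, SlNW×1, SlNw×1, SlnW×1, Slnw×1, sLNW×1, sLNw×1, sLnW×1, sLnw×1, slNW×1, slNw×1, slnW×1, slnw×1
SsLlnnWw gametes: SLnW×2, SLnw×2, SlnW×2, Slnw×2, sLnW×2, sLnw×2, slnW×2, slnw×2
SsLlNnWw×SsLlnnWw grid (16·16=256): SSLLNnWW=2 SSLLNnWw=4 SSLLNnww=2 SSLLnnWW=2 SSLLnnWw=4 SSLLnnww=2 SSLlNnWW=4 SSLlNnWw=8 SSLlNnww=4 SSLlnnWW=4 SSLlnnWw=8 SSLlnnww=4 SSllNnWW=2 SSllNnWw=4 SSllNnww=2 SSllnnWW=2 SSllnnWw=4 SSllnnww=2 SsLLNnWW=4 SsLLNnWw=8 SsLLNnww=4 SsLLnnWW=4 SsLLnnWw=8 SsLLnnww=4 SsLlNnWW=8 SsLlNnWw=16 SsLlNnww=8 SsLlnnWW=8 SsLlnnWw=16 SsLlnnww=8 SsllNnWW=4 SsllNnWw=8 SsllNnww=4 SsllnnWW=4 SsllnnWw=8 Ssllnnww=4 ssLLNnWW=2 ssLLNnWw=4 ssLLNnww=2 ssLLnnWW=2 ssLLnnWw=4 ssLLnnww=2 ssLlNnWW=4 ssLlNnWw=8 ssLlNnww=4 ssLlnnWW=4 ssLlnnWw=8 ssLlnnww=4 ssllNnWW=2 ssllNnWw=4 ssllNnww=2 ssllnnWW=2 ssllnnWw=4 ssllnnww=2
SSllNnWW hits 2/256; gcd=2; 2÷2/256÷2 = 1/128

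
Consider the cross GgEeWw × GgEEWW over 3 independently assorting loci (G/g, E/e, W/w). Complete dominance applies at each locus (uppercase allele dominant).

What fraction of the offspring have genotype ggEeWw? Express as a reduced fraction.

P(ggEeWw) = 1/16

GgEeWw gametes: GEW×1, GEw×1, GeW×1, Gew×1, gEW×1, gEw×1, geW×1, gew×1
GgEEWW gametes: GEW×4, gEW×4
GgEeWw×GgEEWW grid (8·8=64): GGEEWW=4 GGEEWw=4 GGEeWW=4 GGEeWw=4 GgEEWW=8 GgEEWw=8 GgEeWW=8 GgEeWw=8 ggEEWW=4 ggEEWw=4 ggEeWW=4 ggEeWw=4
ggEeWw hits 4/64; gcd=4; 4÷4/64÷4 = 1/16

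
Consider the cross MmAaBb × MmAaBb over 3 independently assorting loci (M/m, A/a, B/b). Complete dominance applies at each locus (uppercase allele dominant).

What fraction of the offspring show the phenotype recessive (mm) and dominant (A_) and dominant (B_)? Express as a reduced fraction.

MmAaBb gametes: MAB×1, MAb×1, MaB×1, Mab×1, mAB×1, mAb×1, maB×1, mab×1
MmAaBb gametes: MAB×1, MAb×1, MaB×1, Mab×1, mAB×1, mAb×1, maB×1, mab×1
MmAaBb×MmAaBb grid (8·8=64): MMAABB=1 MMAABb=2 MMAAbb=1 MMAaBB=2 MMAaBb=4 MMAabb=2 MMaaBB=1 MMaaBb=2 MMaabb=1 MmAABB=2 MmAABb=4 MmAAbb=2 MmAaBB=4 MmAaBb=8 MmAabb=4 MmaaBB=2 MmaaBb=4 Mmaabb=2 mmAABB=1 mmAABb=2 mmAAbb=1 mmAaBB=2 mmAaBb=4 mmAabb=2 mmaaBB=1 mmaaBb=2 mmaabb=1
mm A_ B_ hits 9/64; gcd=1; 9÷1/64÷1 = 9/64

P(mm A_ B_) = 9/64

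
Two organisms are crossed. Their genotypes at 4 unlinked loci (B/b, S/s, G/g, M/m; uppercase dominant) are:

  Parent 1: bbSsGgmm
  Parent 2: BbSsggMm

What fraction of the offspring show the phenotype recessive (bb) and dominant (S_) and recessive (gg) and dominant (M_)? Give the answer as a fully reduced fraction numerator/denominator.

bbSsGgmm gametes: bSGm×4, bSgm×4, bsGm×4, bsgm×4
BbSsggMm gametes: BSgM×2, BSgm×2, BsgM×2, Bsgm×2, bSgM×2, bSgm×2, bsgM×2, bsgm×2
bbSsGgmm×BbSsggMm grid (16·16=256): BbSSGgMm=8 BbSSGgmm=8 BbSSggMm=8 BbSSggmm=8 BbSsGgMm=16 BbSsGgmm=16 BbSsggMm=16 BbSsggmm=16 BbssGgMm=8 BbssGgmm=8 BbssggMm=8 Bbssggmm=8 bbSSGgMm=8 bbSSGgmm=8 bbSSggMm=8 bbSSggmm=8 bbSsGgMm=16 bbSsGgmm=16 bbSsggMm=16 bbSsggmm=16 bbssGgMm=8 bbssGgmm=8 bbssggMm=8 bbssggmm=8
bb S_ gg M_ hits 24/256; gcd=8; 24÷8/256÷8 = 3/32

P(bb S_ gg M_) = 3/32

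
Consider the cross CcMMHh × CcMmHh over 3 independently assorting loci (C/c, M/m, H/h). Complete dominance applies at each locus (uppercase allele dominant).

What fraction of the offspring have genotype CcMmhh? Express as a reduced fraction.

CcMMHh gametes: CMH×2, CMh×2, cMH×2, cMh×2
CcMmHh gametes: CMH×1, CMh×1, CmH×1, Cmh×1, cMH×1, cMh×1, cmH×1, cmh×1
CcMMHh×CcMmHh grid (8·8=64): CCMMHH=2 CCMMHh=4 CCMMhh=2 CCMmHH=2 CCMmHh=4 CCMmhh=2 CcMMHH=4 CcMMHh=8 CcMMhh=4 CcMmHH=4 CcMmHh=8 CcMmhh=4 ccMMHH=2 ccMMHh=4 ccMMhh=2 ccMmHH=2 ccMmHh=4 ccMmhh=2
CcMmhh hits 4/64; gcd=4; 4÷4/64÷4 = 1/16

P(CcMmhh) = 1/16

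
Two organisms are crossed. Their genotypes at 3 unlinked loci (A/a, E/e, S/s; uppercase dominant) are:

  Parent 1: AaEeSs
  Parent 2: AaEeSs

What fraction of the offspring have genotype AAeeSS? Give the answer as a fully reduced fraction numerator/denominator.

P(AAeeSS) = 1/64

AaEeSs gametes: AES×1, AEs×1, AeS×1, Aes×1, aES×1, aEs×1, aeS×1, aes×1
AaEeSs gametes: AES×1, AEs×1, AeS×1, Aes×1, aES×1, aEs×1, aeS×1, aes×1
AaEeSs×AaEeSs grid (8·8=64): AAEESS=1 AAEESs=2 AAEEss=1 AAEeSS=2 AAEeSs=4 AAEess=2 AAeeSS=1 AAeeSs=2 AAeess=1 AaEESS=2 AaEESs=4 AaEEss=2 AaEeSS=4 AaEeSs=8 AaEess=4 AaeeSS=2 AaeeSs=4 Aaeess=2 aaEESS=1 aaEESs=2 aaEEss=1 aaEeSS=2 aaEeSs=4 aaEess=2 aaeeSS=1 aaeeSs=2 aaeess=1
AAeeSS hits 1/64; gcd=1; 1÷1/64÷1 = 1/64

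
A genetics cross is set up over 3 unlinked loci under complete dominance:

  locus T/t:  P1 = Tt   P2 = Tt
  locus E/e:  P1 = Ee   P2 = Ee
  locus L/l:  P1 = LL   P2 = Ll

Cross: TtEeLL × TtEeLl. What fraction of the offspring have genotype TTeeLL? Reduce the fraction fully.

TtEeLL gametes: TEL×2, TeL×2, tEL×2, teL×2
TtEeLl gametes: TEL×1, TEl×1, TeL×1, Tel×1, tEL×1, tEl×1, teL×1, tel×1
TtEeLL×TtEeLl grid (8·8=64): TTEELL=2 TTEELl=2 TTEeLL=4 TTEeLl=4 TTeeLL=2 TTeeLl=2 TtEELL=4 TtEELl=4 TtEeLL=8 TtEeLl=8 TteeLL=4 TteeLl=4 ttEELL=2 ttEELl=2 ttEeLL=4 ttEeLl=4 tteeLL=2 tteeLl=2
TTeeLL hits 2/64; gcd=2; 2÷2/64÷2 = 1/32

P(TTeeLL) = 1/32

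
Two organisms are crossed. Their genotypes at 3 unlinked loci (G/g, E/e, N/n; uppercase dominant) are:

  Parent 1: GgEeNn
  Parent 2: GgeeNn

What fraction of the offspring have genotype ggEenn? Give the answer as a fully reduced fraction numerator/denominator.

P(ggEenn) = 1/32

GgEeNn gametes: GEN×1, GEn×1, GeN×1, Gen×1, gEN×1, gEn×1, geN×1, gen×1
GgeeNn gametes: GeN×2, Gen×2, geN×2, gen×2
GgEeNn×GgeeNn grid (8·8=64): GGEeNN=2 GGEeNn=4 GGEenn=2 GGeeNN=2 GGeeNn=4 GGeenn=2 GgEeNN=4 GgEeNn=8 GgEenn=4 GgeeNN=4 GgeeNn=8 Ggeenn=4 ggEeNN=2 ggEeNn=4 ggEenn=2 ggeeNN=2 ggeeNn=4 ggeenn=2
ggEenn hits 2/64; gcd=2; 2÷2/64÷2 = 1/32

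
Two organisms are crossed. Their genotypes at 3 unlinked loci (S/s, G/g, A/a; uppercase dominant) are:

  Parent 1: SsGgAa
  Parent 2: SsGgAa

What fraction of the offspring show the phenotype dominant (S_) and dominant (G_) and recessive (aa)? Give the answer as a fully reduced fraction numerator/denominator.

P(S_ G_ aa) = 9/64

SsGgAa gametes: SGA×1, SGa×1, SgA×1, Sga×1, sGA×1, sGa×1, sgA×1, sga×1
SsGgAa gametes: SGA×1, SGa×1, SgA×1, Sga×1, sGA×1, sGa×1, sgA×1, sga×1
SsGgAa×SsGgAa grid (8·8=64): SSGGAA=1 SSGGAa=2 SSGGaa=1 SSGgAA=2 SSGgAa=4 SSGgaa=2 SSggAA=1 SSggAa=2 SSggaa=1 SsGGAA=2 SsGGAa=4 SsGGaa=2 SsGgAA=4 SsGgAa=8 SsGgaa=4 SsggAA=2 SsggAa=4 Ssggaa=2 ssGGAA=1 ssGGAa=2 ssGGaa=1 ssGgAA=2 ssGgAa=4 ssGgaa=2 ssggAA=1 ssggAa=2 ssggaa=1
S_ G_ aa hits 9/64; gcd=1; 9÷1/64÷1 = 9/64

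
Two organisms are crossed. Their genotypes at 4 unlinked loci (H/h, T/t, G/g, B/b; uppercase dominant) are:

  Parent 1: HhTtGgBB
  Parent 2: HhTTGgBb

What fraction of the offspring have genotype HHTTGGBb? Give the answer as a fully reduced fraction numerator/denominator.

P(HHTTGGBb) = 1/64

HhTtGgBB gametes: HTGB×2, HTgB×2, HtGB×2, HtgB×2, hTGB×2, hTgB×2, htGB×2, htgB×2
HhTTGgBb gametes: HTGB×2, HTGb×2, HTgB×2, HTgb×2, hTGB×2, hTGb×2, hTgB×2, hTgb×2
HhTtGgBB×HhTTGgBb grid (16·16=256): HHTTGGBB=4 HHTTGGBb=4 HHTTGgBB=8 HHTTGgBb=8 HHTTggBB=4 HHTTggBb=4 HHTtGGBB=4 HHTtGGBb=4 HHTtGgBB=8 HHTtGgBb=8 HHTtggBB=4 HHTtggBb=4 HhTTGGBB=8 HhTTGGBb=8 HhTTGgBB=16 HhTTGgBb=16 HhTTggBB=8 HhTTggBb=8 HhTtGGBB=8 HhTtGGBb=8 HhTtGgBB=16 HhTtGgBb=16 HhTtggBB=8 HhTtggBb=8 hhTTGGBB=4 hhTTGGBb=4 hhTTGgBB=8 hhTTGgBb=8 hhTTggBB=4 hhTTggBb=4 hhTtGGBB=4 hhTtGGBb=4 hhTtGgBB=8 hhTtGgBb=8 hhTtggBB=4 hhTtggBb=4
HHTTGGBb hits 4/256; gcd=4; 4÷4/256÷4 = 1/64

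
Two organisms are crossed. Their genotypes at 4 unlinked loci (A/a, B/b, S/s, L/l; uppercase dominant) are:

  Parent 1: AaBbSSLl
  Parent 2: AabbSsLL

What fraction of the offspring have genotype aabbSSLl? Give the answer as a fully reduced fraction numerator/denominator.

P(aabbSSLl) = 1/32

AaBbSSLl gametes: ABSL×2, ABSl×2, AbSL×2, AbSl×2, aBSL×2, aBSl×2, abSL×2, abSl×2
AabbSsLL gametes: AbSL×4, AbsL×4, abSL×4, absL×4
AaBbSSLl×AabbSsLL grid (16·16=256): AABbSSLL=8 AABbSSLl=8 AABbSsLL=8 AABbSsLl=8 AAbbSSLL=8 AAbbSSLl=8 AAbbSsLL=8 AAbbSsLl=8 AaBbSSLL=16 AaBbSSLl=16 AaBbSsLL=16 AaBbSsLl=16 AabbSSLL=16 AabbSSLl=16 AabbSsLL=16 AabbSsLl=16 aaBbSSLL=8 aaBbSSLl=8 aaBbSsLL=8 aaBbSsLl=8 aabbSSLL=8 aabbSSLl=8 aabbSsLL=8 aabbSsLl=8
aabbSSLl hits 8/256; gcd=8; 8÷8/256÷8 = 1/32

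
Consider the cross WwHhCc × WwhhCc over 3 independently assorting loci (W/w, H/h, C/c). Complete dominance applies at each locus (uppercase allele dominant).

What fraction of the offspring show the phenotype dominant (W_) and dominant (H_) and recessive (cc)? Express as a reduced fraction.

WwHhCc gametes: WHC×1, WHc×1, WhC×1, Whc×1, wHC×1, wHc×1, whC×1, whc×1
WwhhCc gametes: WhC×2, Whc×2, whC×2, whc×2
WwHhCc×WwhhCc grid (8·8=64): WWHhCC=2 WWHhCc=4 WWHhcc=2 WWhhCC=2 WWhhCc=4 WWhhcc=2 WwHhCC=4 WwHhCc=8 WwHhcc=4 WwhhCC=4 WwhhCc=8 Wwhhcc=4 wwHhCC=2 wwHhCc=4 wwHhcc=2 wwhhCC=2 wwhhCc=4 wwhhcc=2
W_ H_ cc hits 6/64; gcd=2; 6÷2/64÷2 = 3/32

P(W_ H_ cc) = 3/32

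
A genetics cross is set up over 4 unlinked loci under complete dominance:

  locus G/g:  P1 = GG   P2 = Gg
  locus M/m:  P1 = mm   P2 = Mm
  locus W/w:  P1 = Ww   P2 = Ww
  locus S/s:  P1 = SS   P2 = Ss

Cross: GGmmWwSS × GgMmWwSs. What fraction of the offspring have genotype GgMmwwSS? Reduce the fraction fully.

GGmmWwSS gametes: GmWS×8, GmwS×8
GgMmWwSs gametes: GMWS×1, GMWs×1, GMwS×1, GMws×1, GmWS×1, GmWs×1, GmwS×1, Gmws×1, gMWS×1, gMWs×1, gMwS×1, gMws×1, gmWS×1, gmWs×1, gmwS×1, gmws×1
GGmmWwSS×GgMmWwSs grid (16·16=256): GGMmWWSS=8 GGMmWWSs=8 GGMmWwSS=16 GGMmWwSs=16 GGMmwwSS=8 GGMmwwSs=8 GGmmWWSS=8 GGmmWWSs=8 GGmmWwSS=16 GGmmWwSs=16 GGmmwwSS=8 GGmmwwSs=8 GgMmWWSS=8 GgMmWWSs=8 GgMmWwSS=16 GgMmWwSs=16 GgMmwwSS=8 GgMmwwSs=8 GgmmWWSS=8 GgmmWWSs=8 GgmmWwSS=16 GgmmWwSs=16 GgmmwwSS=8 GgmmwwSs=8
GgMmwwSS hits 8/256; gcd=8; 8÷8/256÷8 = 1/32

P(GgMmwwSS) = 1/32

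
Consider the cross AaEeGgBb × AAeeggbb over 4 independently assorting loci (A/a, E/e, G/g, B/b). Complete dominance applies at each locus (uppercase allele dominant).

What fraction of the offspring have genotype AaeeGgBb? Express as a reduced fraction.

AaEeGgBb gametes: AEGB×1, AEGb×1, AEgB×1, AEgb×1, AeGB×1, AeGb×1, AegB×1, Aegb×1, aEGB×1, aEGb×1, aEgB×1, aEgb×1, aeGB×1, aeGb×1, aegB×1, aegb×1
AAeeggbb gametes: Aegb×16
AaEeGgBb×AAeeggbb grid (16·16=256): AAEeGgBb=16 AAEeGgbb=16 AAEeggBb=16 AAEeggbb=16 AAeeGgBb=16 AAeeGgbb=16 AAeeggBb=16 AAeeggbb=16 AaEeGgBb=16 AaEeGgbb=16 AaEeggBb=16 AaEeggbb=16 AaeeGgBb=16 AaeeGgbb=16 AaeeggBb=16 Aaeeggbb=16
AaeeGgBb hits 16/256; gcd=16; 16÷16/256÷16 = 1/16

P(AaeeGgBb) = 1/16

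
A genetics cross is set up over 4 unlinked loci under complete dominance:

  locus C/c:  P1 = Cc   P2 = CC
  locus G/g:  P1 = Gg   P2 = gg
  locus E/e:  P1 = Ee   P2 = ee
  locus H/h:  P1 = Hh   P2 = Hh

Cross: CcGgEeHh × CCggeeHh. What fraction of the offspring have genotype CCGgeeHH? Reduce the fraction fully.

P(CCGgeeHH) = 1/32

CcGgEeHh gametes: CGEH×1, CGEh×1, CGeH×1, CGeh×1, CgEH×1, CgEh×1, CgeH×1, Cgeh×1, cGEH×1, cGEh×1, cGeH×1, cGeh×1, cgEH×1, cgEh×1, cgeH×1, cgeh×1
CCggeeHh gametes: CgeH×8, Cgeh×8
CcGgEeHh×CCggeeHh grid (16·16=256): CCGgEeHH=8 CCGgEeHh=16 CCGgEehh=8 CCGgeeHH=8 CCGgeeHh=16 CCGgeehh=8 CCggEeHH=8 CCggEeHh=16 CCggEehh=8 CCggeeHH=8 CCggeeHh=16 CCggeehh=8 CcGgEeHH=8 CcGgEeHh=16 CcGgEehh=8 CcGgeeHH=8 CcGgeeHh=16 CcGgeehh=8 CcggEeHH=8 CcggEeHh=16 CcggEehh=8 CcggeeHH=8 CcggeeHh=16 Ccggeehh=8
CCGgeeHH hits 8/256; gcd=8; 8÷8/256÷8 = 1/32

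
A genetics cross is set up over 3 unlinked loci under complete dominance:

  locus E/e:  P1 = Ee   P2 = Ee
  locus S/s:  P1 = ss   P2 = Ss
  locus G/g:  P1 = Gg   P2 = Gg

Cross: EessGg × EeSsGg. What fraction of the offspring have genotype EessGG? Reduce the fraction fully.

P(EessGG) = 1/16

EessGg gametes: EsG×2, Esg×2, esG×2, esg×2
EeSsGg gametes: ESG×1, ESg×1, EsG×1, Esg×1, eSG×1, eSg×1, esG×1, esg×1
EessGg×EeSsGg grid (8·8=64): EESsGG=2 EESsGg=4 EESsgg=2 EEssGG=2 EEssGg=4 EEssgg=2 EeSsGG=4 EeSsGg=8 EeSsgg=4 EessGG=4 EessGg=8 Eessgg=4 eeSsGG=2 eeSsGg=4 eeSsgg=2 eessGG=2 eessGg=4 eessgg=2
EessGG hits 4/64; gcd=4; 4÷4/64÷4 = 1/16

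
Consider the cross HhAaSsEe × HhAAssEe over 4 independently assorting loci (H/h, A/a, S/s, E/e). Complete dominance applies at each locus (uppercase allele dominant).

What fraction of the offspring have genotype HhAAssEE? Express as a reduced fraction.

HhAaSsEe gametes: HASE×1, HASe×1, HAsE×1, HAse×1, HaSE×1, HaSe×1, HasE×1, Hase×1, hASE×1, hASe×1, hAsE×1, hAse×1, haSE×1, haSe×1, hasE×1, hase×1
HhAAssEe gametes: HAsE×4, HAse×4, hAsE×4, hAse×4
HhAaSsEe×HhAAssEe grid (16·16=256): HHAASsEE=4 HHAASsEe=8 HHAASsee=4 HHAAssEE=4 HHAAssEe=8 HHAAssee=4 HHAaSsEE=4 HHAaSsEe=8 HHAaSsee=4 HHAassEE=4 HHAassEe=8 HHAassee=4 HhAASsEE=8 HhAASsEe=16 HhAASsee=8 HhAAssEE=8 HhAAssEe=16 HhAAssee=8 HhAaSsEE=8 HhAaSsEe=16 HhAaSsee=8 HhAassEE=8 HhAassEe=16 HhAassee=8 hhAASsEE=4 hhAASsEe=8 hhAASsee=4 hhAAssEE=4 hhAAssEe=8 hhAAssee=4 hhAaSsEE=4 hhAaSsEe=8 hhAaSsee=4 hhAassEE=4 hhAassEe=8 hhAassee=4
HhAAssEE hits 8/256; gcd=8; 8÷8/256÷8 = 1/32

P(HhAAssEE) = 1/32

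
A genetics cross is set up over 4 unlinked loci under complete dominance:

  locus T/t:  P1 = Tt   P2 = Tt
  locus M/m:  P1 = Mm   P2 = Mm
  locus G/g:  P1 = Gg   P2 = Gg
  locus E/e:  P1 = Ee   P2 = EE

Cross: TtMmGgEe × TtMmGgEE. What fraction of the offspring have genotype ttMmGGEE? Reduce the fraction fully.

P(ttMmGGEE) = 1/64

TtMmGgEe gametes: TMGE×1, TMGe×1, TMgE×1, TMge×1, TmGE×1, TmGe×1, TmgE×1, Tmge×1, tMGE×1, tMGe×1, tMgE×1, tMge×1, tmGE×1, tmGe×1, tmgE×1, tmge×1
TtMmGgEE gametes: TMGE×2, TMgE×2, TmGE×2, TmgE×2, tMGE×2, tMgE×2, tmGE×2, tmgE×2
TtMmGgEe×TtMmGgEE grid (16·16=256): TTMMGGEE=2 TTMMGGEe=2 TTMMGgEE=4 TTMMGgEe=4 TTMMggEE=2 TTMMggEe=2 TTMmGGEE=4 TTMmGGEe=4 TTMmGgEE=8 TTMmGgEe=8 TTMmggEE=4 TTMmggEe=4 TTmmGGEE=2 TTmmGGEe=2 TTmmGgEE=4 TTmmGgEe=4 TTmmggEE=2 TTmmggEe=2 TtMMGGEE=4 TtMMGGEe=4 TtMMGgEE=8 TtMMGgEe=8 TtMMggEE=4 TtMMggEe=4 TtMmGGEE=8 TtMmGGEe=8 TtMmGgEE=16 TtMmGgEe=16 TtMmggEE=8 TtMmggEe=8 TtmmGGEE=4 TtmmGGEe=4 TtmmGgEE=8 TtmmGgEe=8 TtmmggEE=4 TtmmggEe=4 ttMMGGEE=2 ttMMGGEe=2 ttMMGgEE=4 ttMMGgEe=4 ttMMggEE=2 ttMMggEe=2 ttMmGGEE=4 ttMmGGEe=4 ttMmGgEE=8 ttMmGgEe=8 ttMmggEE=4 ttMmggEe=4 ttmmGGEE=2 ttmmGGEe=2 ttmmGgEE=4 ttmmGgEe=4 ttmmggEE=2 ttmmggEe=2
ttMmGGEE hits 4/256; gcd=4; 4÷4/256÷4 = 1/64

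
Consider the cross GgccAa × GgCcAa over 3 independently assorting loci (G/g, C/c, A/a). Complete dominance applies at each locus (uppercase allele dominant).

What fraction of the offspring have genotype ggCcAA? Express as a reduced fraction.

GgccAa gametes: GcA×2, Gca×2, gcA×2, gca×2
GgCcAa gametes: GCA×1, GCa×1, GcA×1, Gca×1, gCA×1, gCa×1, gcA×1, gca×1
GgccAa×GgCcAa grid (8·8=64): GGCcAA=2 GGCcAa=4 GGCcaa=2 GGccAA=2 GGccAa=4 GGccaa=2 GgCcAA=4 GgCcAa=8 GgCcaa=4 GgccAA=4 GgccAa=8 Ggccaa=4 ggCcAA=2 ggCcAa=4 ggCcaa=2 ggccAA=2 ggccAa=4 ggccaa=2
ggCcAA hits 2/64; gcd=2; 2÷2/64÷2 = 1/32

P(ggCcAA) = 1/32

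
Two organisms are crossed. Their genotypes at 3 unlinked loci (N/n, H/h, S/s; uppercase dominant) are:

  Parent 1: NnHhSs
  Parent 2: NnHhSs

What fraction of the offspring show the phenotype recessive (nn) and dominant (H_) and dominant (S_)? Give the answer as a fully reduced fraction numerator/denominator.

P(nn H_ S_) = 9/64

NnHhSs gametes: NHS×1, NHs×1, NhS×1, Nhs×1, nHS×1, nHs×1, nhS×1, nhs×1
NnHhSs gametes: NHS×1, NHs×1, NhS×1, Nhs×1, nHS×1, nHs×1, nhS×1, nhs×1
NnHhSs×NnHhSs grid (8·8=64): NNHHSS=1 NNHHSs=2 NNHHss=1 NNHhSS=2 NNHhSs=4 NNHhss=2 NNhhSS=1 NNhhSs=2 NNhhss=1 NnHHSS=2 NnHHSs=4 NnHHss=2 NnHhSS=4 NnHhSs=8 NnHhss=4 NnhhSS=2 NnhhSs=4 Nnhhss=2 nnHHSS=1 nnHHSs=2 nnHHss=1 nnHhSS=2 nnHhSs=4 nnHhss=2 nnhhSS=1 nnhhSs=2 nnhhss=1
nn H_ S_ hits 9/64; gcd=1; 9÷1/64÷1 = 9/64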